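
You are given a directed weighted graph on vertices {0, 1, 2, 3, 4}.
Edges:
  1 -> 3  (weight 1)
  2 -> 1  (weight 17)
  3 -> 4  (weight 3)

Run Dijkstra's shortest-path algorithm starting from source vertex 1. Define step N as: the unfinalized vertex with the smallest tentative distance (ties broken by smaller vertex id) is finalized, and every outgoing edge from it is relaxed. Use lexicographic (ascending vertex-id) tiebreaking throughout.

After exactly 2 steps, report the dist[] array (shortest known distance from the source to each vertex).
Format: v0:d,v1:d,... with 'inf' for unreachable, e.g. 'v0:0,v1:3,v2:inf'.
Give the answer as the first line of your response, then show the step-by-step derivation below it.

v0:inf,v1:0,v2:inf,v3:1,v4:4

step 1: dist = v0:inf,v1:0,v2:inf,v3:1,v4:inf
step 2: dist = v0:inf,v1:0,v2:inf,v3:1,v4:4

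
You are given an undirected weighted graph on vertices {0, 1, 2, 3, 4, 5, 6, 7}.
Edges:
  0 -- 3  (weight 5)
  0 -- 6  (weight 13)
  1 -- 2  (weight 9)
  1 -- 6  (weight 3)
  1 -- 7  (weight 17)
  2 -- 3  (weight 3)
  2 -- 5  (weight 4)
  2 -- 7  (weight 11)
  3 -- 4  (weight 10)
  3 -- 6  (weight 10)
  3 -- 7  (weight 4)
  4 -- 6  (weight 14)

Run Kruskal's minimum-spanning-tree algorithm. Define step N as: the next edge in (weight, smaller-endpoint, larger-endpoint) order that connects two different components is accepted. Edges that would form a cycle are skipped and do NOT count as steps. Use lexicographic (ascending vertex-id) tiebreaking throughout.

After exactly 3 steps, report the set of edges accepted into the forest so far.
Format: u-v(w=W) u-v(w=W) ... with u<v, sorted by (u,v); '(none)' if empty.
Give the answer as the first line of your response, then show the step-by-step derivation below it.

1-6(w=3) 2-3(w=3) 2-5(w=4)

step 1: add edge 1-6 (w=3); MST = {1-6(w=3)}
step 2: add edge 2-3 (w=3); MST = {1-6(w=3) 2-3(w=3)}
step 3: add edge 2-5 (w=4); MST = {1-6(w=3) 2-3(w=3) 2-5(w=4)}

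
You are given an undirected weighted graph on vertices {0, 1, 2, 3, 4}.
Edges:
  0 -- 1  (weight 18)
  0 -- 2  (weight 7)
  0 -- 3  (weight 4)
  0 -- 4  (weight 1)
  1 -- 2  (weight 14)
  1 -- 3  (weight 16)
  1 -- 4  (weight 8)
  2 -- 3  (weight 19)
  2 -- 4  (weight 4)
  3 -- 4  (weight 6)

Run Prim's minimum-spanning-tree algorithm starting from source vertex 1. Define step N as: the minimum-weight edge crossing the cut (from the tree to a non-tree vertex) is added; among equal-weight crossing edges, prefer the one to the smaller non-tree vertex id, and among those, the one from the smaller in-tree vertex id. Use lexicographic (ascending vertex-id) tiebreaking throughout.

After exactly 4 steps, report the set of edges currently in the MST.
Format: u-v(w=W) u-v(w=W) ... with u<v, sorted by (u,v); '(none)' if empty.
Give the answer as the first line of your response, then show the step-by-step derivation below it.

0-3(w=4) 0-4(w=1) 1-4(w=8) 2-4(w=4)

step 1: add edge 1-4 (w=8); MST = {1-4(w=8)}
step 2: add edge 0-4 (w=1); MST = {0-4(w=1) 1-4(w=8)}
step 3: add edge 2-4 (w=4); MST = {0-4(w=1) 1-4(w=8) 2-4(w=4)}
step 4: add edge 0-3 (w=4); MST = {0-3(w=4) 0-4(w=1) 1-4(w=8) 2-4(w=4)}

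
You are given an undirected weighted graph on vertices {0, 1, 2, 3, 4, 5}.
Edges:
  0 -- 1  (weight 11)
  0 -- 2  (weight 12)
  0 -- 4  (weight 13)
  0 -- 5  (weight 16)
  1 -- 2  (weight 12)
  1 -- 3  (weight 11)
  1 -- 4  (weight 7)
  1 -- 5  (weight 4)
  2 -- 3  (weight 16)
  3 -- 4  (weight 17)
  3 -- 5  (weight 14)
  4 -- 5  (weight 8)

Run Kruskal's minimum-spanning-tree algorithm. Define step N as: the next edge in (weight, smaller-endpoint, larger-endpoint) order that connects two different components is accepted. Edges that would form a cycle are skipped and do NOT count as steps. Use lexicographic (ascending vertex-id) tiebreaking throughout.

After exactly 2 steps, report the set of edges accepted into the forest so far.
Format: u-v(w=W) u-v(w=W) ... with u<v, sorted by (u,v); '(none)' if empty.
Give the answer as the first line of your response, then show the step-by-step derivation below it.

1-4(w=7) 1-5(w=4)

step 1: add edge 1-5 (w=4); MST = {1-5(w=4)}
step 2: add edge 1-4 (w=7); MST = {1-4(w=7) 1-5(w=4)}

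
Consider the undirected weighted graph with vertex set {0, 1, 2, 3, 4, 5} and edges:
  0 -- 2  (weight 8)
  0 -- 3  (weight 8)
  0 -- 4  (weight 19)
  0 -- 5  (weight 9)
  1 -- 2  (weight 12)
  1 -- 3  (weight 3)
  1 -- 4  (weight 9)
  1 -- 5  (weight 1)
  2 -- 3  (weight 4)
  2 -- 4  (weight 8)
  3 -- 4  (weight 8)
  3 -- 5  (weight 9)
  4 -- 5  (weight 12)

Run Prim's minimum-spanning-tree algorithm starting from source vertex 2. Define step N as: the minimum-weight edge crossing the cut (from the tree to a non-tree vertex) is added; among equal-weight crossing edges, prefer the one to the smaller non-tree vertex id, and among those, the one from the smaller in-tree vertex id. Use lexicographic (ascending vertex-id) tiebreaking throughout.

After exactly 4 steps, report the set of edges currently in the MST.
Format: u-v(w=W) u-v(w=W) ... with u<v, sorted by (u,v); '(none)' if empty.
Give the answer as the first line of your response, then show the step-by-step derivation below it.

0-2(w=8) 1-3(w=3) 1-5(w=1) 2-3(w=4)

step 1: add edge 2-3 (w=4); MST = {2-3(w=4)}
step 2: add edge 1-3 (w=3); MST = {1-3(w=3) 2-3(w=4)}
step 3: add edge 1-5 (w=1); MST = {1-3(w=3) 1-5(w=1) 2-3(w=4)}
step 4: add edge 0-2 (w=8); MST = {0-2(w=8) 1-3(w=3) 1-5(w=1) 2-3(w=4)}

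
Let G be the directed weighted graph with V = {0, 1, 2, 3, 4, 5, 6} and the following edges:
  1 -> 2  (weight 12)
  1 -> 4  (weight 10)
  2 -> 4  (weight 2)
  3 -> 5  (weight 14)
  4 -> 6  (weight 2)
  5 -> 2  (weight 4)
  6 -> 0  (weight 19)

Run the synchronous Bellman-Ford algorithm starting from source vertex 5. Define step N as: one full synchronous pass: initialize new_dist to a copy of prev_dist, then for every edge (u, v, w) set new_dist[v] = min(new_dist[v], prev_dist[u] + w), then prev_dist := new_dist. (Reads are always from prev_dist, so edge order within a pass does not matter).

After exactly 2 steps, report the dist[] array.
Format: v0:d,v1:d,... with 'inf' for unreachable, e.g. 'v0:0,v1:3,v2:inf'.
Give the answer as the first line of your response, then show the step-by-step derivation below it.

v0:inf,v1:inf,v2:4,v3:inf,v4:6,v5:0,v6:inf

step 1: dist = v0:inf,v1:inf,v2:4,v3:inf,v4:inf,v5:0,v6:inf
step 2: dist = v0:inf,v1:inf,v2:4,v3:inf,v4:6,v5:0,v6:inf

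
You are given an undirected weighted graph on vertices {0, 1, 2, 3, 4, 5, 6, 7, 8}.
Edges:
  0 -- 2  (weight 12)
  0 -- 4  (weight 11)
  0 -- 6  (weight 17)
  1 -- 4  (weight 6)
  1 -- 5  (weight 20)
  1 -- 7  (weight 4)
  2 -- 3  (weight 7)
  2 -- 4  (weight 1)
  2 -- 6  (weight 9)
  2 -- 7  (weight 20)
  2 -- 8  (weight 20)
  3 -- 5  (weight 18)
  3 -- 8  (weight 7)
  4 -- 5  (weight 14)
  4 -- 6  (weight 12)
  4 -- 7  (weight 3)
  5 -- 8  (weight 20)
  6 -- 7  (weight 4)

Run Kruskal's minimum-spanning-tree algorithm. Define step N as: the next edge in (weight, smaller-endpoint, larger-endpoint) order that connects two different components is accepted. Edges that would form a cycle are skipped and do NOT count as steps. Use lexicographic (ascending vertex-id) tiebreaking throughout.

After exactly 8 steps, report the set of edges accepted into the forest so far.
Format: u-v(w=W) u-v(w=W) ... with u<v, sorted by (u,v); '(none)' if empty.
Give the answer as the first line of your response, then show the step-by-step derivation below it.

0-4(w=11) 1-7(w=4) 2-3(w=7) 2-4(w=1) 3-8(w=7) 4-5(w=14) 4-7(w=3) 6-7(w=4)

step 1: add edge 2-4 (w=1); MST = {2-4(w=1)}
step 2: add edge 4-7 (w=3); MST = {2-4(w=1) 4-7(w=3)}
step 3: add edge 1-7 (w=4); MST = {1-7(w=4) 2-4(w=1) 4-7(w=3)}
step 4: add edge 6-7 (w=4); MST = {1-7(w=4) 2-4(w=1) 4-7(w=3) 6-7(w=4)}
step 5: add edge 2-3 (w=7); MST = {1-7(w=4) 2-3(w=7) 2-4(w=1) 4-7(w=3) 6-7(w=4)}
step 6: add edge 3-8 (w=7); MST = {1-7(w=4) 2-3(w=7) 2-4(w=1) 3-8(w=7) 4-7(w=3) 6-7(w=4)}
step 7: add edge 0-4 (w=11); MST = {0-4(w=11) 1-7(w=4) 2-3(w=7) 2-4(w=1) 3-8(w=7) 4-7(w=3) 6-7(w=4)}
step 8: add edge 4-5 (w=14); MST = {0-4(w=11) 1-7(w=4) 2-3(w=7) 2-4(w=1) 3-8(w=7) 4-5(w=14) 4-7(w=3) 6-7(w=4)}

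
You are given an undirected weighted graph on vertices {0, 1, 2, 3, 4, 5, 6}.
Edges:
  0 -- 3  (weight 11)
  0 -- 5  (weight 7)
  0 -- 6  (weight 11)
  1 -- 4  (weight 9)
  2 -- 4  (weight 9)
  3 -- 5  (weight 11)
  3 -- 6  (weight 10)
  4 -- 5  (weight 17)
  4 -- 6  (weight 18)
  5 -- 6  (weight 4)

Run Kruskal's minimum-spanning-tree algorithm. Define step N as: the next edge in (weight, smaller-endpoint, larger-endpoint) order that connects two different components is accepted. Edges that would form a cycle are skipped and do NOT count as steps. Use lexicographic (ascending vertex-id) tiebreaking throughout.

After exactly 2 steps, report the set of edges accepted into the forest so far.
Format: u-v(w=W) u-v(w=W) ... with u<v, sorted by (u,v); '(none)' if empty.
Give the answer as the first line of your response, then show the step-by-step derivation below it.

0-5(w=7) 5-6(w=4)

step 1: add edge 5-6 (w=4); MST = {5-6(w=4)}
step 2: add edge 0-5 (w=7); MST = {0-5(w=7) 5-6(w=4)}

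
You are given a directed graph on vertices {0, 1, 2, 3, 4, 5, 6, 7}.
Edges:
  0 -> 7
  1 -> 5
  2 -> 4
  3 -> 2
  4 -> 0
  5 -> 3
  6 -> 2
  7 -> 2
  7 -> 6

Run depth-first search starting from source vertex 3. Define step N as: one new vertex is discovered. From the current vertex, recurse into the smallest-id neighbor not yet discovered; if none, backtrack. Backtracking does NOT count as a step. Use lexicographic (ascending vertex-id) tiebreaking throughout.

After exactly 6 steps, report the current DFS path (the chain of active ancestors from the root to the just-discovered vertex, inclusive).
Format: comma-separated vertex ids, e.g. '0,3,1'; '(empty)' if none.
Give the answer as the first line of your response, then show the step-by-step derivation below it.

3,2,4,0,7,6

step 1: discover 3; path=3; order=3
step 2: discover 2; path=3>2; order=3,2
step 3: discover 4; path=3>2>4; order=3,2,4
step 4: discover 0; path=3>2>4>0; order=3,2,4,0
step 5: discover 7; path=3>2>4>0>7; order=3,2,4,0,7
step 6: discover 6; path=3>2>4>0>7>6; order=3,2,4,0,7,6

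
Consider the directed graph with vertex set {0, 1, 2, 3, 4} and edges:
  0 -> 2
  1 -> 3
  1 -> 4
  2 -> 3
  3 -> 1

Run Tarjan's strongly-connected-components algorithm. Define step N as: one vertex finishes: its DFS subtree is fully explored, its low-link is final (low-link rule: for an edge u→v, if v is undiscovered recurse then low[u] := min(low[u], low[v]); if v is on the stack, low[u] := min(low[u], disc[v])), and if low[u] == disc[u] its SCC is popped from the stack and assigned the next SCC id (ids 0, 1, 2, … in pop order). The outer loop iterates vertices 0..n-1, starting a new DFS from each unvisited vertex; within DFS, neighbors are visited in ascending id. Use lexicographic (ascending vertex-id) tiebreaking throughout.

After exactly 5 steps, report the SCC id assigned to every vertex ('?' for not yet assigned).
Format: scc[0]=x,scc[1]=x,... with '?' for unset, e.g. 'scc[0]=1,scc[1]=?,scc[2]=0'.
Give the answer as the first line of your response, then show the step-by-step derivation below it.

scc[0]=3,scc[1]=1,scc[2]=2,scc[3]=1,scc[4]=0

step 1: low=(low[0]=0,low[1]=2,low[2]=1,low[3]=2,low[4]=4); scc=(scc[0]=?,scc[1]=?,scc[2]=?,scc[3]=?,scc[4]=0)
step 2: low=(low[0]=0,low[1]=2,low[2]=1,low[3]=2,low[4]=4); scc=(scc[0]=?,scc[1]=?,scc[2]=?,scc[3]=?,scc[4]=0)
step 3: low=(low[0]=0,low[1]=2,low[2]=1,low[3]=2,low[4]=4); scc=(scc[0]=?,scc[1]=1,scc[2]=?,scc[3]=1,scc[4]=0)
step 4: low=(low[0]=0,low[1]=2,low[2]=1,low[3]=2,low[4]=4); scc=(scc[0]=?,scc[1]=1,scc[2]=2,scc[3]=1,scc[4]=0)
step 5: low=(low[0]=0,low[1]=2,low[2]=1,low[3]=2,low[4]=4); scc=(scc[0]=3,scc[1]=1,scc[2]=2,scc[3]=1,scc[4]=0)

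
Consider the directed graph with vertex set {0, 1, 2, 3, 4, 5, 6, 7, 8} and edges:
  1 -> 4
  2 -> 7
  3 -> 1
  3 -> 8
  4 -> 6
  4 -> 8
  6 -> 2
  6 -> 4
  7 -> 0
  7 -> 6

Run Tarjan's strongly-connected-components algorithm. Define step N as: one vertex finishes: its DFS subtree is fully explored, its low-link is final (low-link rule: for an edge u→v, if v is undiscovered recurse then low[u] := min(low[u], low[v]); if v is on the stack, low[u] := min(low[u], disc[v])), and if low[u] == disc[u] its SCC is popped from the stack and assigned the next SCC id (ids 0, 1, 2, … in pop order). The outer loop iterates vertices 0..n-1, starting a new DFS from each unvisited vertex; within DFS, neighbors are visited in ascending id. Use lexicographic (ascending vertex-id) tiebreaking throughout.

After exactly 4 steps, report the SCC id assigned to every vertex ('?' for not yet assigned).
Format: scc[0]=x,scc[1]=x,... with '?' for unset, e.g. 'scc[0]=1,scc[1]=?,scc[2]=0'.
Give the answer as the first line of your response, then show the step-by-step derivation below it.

scc[0]=0,scc[1]=?,scc[2]=?,scc[3]=?,scc[4]=?,scc[5]=?,scc[6]=?,scc[7]=?,scc[8]=?

step 1: low=(low[0]=0,low[1]=?,low[2]=?,low[3]=?,low[4]=?,low[5]=?,low[6]=?,low[7]=?,low[8]=?); scc=(scc[0]=0,scc[1]=?,scc[2]=?,scc[3]=?,scc[4]=?,scc[5]=?,scc[6]=?,scc[7]=?,scc[8]=?)
step 2: low=(low[0]=0,low[1]=1,low[2]=4,low[3]=?,low[4]=2,low[5]=?,low[6]=3,low[7]=3,low[8]=?); scc=(scc[0]=0,scc[1]=?,scc[2]=?,scc[3]=?,scc[4]=?,scc[5]=?,scc[6]=?,scc[7]=?,scc[8]=?)
step 3: low=(low[0]=0,low[1]=1,low[2]=3,low[3]=?,low[4]=2,low[5]=?,low[6]=3,low[7]=3,low[8]=?); scc=(scc[0]=0,scc[1]=?,scc[2]=?,scc[3]=?,scc[4]=?,scc[5]=?,scc[6]=?,scc[7]=?,scc[8]=?)
step 4: low=(low[0]=0,low[1]=1,low[2]=3,low[3]=?,low[4]=2,low[5]=?,low[6]=2,low[7]=3,low[8]=?); scc=(scc[0]=0,scc[1]=?,scc[2]=?,scc[3]=?,scc[4]=?,scc[5]=?,scc[6]=?,scc[7]=?,scc[8]=?)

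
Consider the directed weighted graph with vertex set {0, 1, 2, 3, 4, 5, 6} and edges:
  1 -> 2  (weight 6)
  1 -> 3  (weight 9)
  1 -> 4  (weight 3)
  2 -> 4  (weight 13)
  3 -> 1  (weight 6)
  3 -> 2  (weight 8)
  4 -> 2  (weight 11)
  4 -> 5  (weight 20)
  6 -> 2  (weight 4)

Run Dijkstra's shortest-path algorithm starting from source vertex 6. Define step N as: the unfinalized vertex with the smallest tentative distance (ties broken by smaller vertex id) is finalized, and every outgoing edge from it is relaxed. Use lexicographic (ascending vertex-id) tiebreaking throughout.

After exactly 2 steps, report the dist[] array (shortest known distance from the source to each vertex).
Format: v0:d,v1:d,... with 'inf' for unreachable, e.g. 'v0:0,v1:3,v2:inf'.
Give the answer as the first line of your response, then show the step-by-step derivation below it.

v0:inf,v1:inf,v2:4,v3:inf,v4:17,v5:inf,v6:0

step 1: dist = v0:inf,v1:inf,v2:4,v3:inf,v4:inf,v5:inf,v6:0
step 2: dist = v0:inf,v1:inf,v2:4,v3:inf,v4:17,v5:inf,v6:0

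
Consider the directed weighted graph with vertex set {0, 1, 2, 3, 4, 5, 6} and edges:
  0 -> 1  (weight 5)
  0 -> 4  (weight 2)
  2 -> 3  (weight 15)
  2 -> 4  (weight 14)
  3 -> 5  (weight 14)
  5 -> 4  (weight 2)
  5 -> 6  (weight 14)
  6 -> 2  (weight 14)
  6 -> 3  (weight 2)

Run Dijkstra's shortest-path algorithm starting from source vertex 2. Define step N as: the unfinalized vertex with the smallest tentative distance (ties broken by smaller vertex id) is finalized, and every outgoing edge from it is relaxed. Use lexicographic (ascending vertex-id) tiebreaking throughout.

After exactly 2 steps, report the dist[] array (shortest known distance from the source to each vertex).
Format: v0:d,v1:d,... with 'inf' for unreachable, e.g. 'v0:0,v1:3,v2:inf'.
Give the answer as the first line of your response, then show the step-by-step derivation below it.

v0:inf,v1:inf,v2:0,v3:15,v4:14,v5:inf,v6:inf

step 1: dist = v0:inf,v1:inf,v2:0,v3:15,v4:14,v5:inf,v6:inf
step 2: dist = v0:inf,v1:inf,v2:0,v3:15,v4:14,v5:inf,v6:inf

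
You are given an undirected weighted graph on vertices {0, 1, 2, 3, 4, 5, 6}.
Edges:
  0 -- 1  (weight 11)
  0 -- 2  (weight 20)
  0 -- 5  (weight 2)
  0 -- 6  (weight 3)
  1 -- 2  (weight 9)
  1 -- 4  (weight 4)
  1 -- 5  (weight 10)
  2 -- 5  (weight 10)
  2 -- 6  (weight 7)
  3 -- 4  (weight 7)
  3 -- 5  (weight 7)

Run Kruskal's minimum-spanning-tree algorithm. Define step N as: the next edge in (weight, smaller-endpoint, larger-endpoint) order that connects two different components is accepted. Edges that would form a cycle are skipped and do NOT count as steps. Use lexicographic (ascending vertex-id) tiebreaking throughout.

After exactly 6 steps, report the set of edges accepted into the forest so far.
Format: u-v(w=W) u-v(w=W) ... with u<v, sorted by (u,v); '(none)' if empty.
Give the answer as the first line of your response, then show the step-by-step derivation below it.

0-5(w=2) 0-6(w=3) 1-4(w=4) 2-6(w=7) 3-4(w=7) 3-5(w=7)

step 1: add edge 0-5 (w=2); MST = {0-5(w=2)}
step 2: add edge 0-6 (w=3); MST = {0-5(w=2) 0-6(w=3)}
step 3: add edge 1-4 (w=4); MST = {0-5(w=2) 0-6(w=3) 1-4(w=4)}
step 4: add edge 2-6 (w=7); MST = {0-5(w=2) 0-6(w=3) 1-4(w=4) 2-6(w=7)}
step 5: add edge 3-4 (w=7); MST = {0-5(w=2) 0-6(w=3) 1-4(w=4) 2-6(w=7) 3-4(w=7)}
step 6: add edge 3-5 (w=7); MST = {0-5(w=2) 0-6(w=3) 1-4(w=4) 2-6(w=7) 3-4(w=7) 3-5(w=7)}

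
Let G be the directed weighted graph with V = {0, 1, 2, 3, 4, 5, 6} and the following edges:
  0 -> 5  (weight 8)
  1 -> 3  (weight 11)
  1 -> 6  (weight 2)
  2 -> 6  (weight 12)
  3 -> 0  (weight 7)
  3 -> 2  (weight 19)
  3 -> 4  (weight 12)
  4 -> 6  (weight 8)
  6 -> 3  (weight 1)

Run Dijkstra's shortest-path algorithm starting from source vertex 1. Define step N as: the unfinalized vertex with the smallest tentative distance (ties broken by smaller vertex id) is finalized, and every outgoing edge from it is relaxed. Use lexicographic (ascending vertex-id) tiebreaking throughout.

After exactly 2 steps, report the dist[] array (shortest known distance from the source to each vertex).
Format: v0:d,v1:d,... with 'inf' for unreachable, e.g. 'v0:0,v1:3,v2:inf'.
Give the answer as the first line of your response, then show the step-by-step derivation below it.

v0:inf,v1:0,v2:inf,v3:3,v4:inf,v5:inf,v6:2

step 1: dist = v0:inf,v1:0,v2:inf,v3:11,v4:inf,v5:inf,v6:2
step 2: dist = v0:inf,v1:0,v2:inf,v3:3,v4:inf,v5:inf,v6:2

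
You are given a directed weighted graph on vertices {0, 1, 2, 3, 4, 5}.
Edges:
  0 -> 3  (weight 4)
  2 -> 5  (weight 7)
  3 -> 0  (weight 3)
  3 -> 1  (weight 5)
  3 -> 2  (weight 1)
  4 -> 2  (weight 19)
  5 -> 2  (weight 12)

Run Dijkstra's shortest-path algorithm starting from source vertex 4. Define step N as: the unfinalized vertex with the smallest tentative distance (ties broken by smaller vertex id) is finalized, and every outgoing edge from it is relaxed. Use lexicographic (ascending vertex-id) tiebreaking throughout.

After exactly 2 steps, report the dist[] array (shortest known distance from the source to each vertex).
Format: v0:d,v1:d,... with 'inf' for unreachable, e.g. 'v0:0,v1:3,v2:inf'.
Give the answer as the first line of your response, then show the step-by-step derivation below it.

v0:inf,v1:inf,v2:19,v3:inf,v4:0,v5:26

step 1: dist = v0:inf,v1:inf,v2:19,v3:inf,v4:0,v5:inf
step 2: dist = v0:inf,v1:inf,v2:19,v3:inf,v4:0,v5:26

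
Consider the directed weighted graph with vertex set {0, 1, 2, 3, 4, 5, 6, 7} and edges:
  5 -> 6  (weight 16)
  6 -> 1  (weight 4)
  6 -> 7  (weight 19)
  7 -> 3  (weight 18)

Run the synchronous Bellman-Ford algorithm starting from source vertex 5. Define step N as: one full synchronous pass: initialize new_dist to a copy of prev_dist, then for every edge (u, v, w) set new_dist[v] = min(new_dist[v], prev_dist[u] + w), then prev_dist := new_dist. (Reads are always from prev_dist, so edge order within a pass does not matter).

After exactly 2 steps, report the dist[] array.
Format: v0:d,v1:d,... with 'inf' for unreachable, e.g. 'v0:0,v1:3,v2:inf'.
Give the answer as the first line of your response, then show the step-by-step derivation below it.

v0:inf,v1:20,v2:inf,v3:inf,v4:inf,v5:0,v6:16,v7:35

step 1: dist = v0:inf,v1:inf,v2:inf,v3:inf,v4:inf,v5:0,v6:16,v7:inf
step 2: dist = v0:inf,v1:20,v2:inf,v3:inf,v4:inf,v5:0,v6:16,v7:35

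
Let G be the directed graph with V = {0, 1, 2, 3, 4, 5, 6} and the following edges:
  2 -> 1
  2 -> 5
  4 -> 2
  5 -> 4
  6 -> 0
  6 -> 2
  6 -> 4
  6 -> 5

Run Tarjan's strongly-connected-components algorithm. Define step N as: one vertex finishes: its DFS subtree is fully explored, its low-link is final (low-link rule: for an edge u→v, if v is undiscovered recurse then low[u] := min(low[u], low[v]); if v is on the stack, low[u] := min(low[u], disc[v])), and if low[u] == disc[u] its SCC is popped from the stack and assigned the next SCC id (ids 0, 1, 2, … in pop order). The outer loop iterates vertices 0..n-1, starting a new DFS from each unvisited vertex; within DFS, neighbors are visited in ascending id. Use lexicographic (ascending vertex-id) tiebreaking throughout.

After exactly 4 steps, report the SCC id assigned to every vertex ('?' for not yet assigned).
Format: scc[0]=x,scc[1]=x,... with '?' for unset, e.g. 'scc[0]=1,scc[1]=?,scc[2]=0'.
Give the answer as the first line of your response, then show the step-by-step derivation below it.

scc[0]=0,scc[1]=1,scc[2]=?,scc[3]=?,scc[4]=?,scc[5]=?,scc[6]=?

step 1: low=(low[0]=0,low[1]=?,low[2]=?,low[3]=?,low[4]=?,low[5]=?,low[6]=?); scc=(scc[0]=0,scc[1]=?,scc[2]=?,scc[3]=?,scc[4]=?,scc[5]=?,scc[6]=?)
step 2: low=(low[0]=0,low[1]=1,low[2]=?,low[3]=?,low[4]=?,low[5]=?,low[6]=?); scc=(scc[0]=0,scc[1]=1,scc[2]=?,scc[3]=?,scc[4]=?,scc[5]=?,scc[6]=?)
step 3: low=(low[0]=0,low[1]=1,low[2]=2,low[3]=?,low[4]=2,low[5]=3,low[6]=?); scc=(scc[0]=0,scc[1]=1,scc[2]=?,scc[3]=?,scc[4]=?,scc[5]=?,scc[6]=?)
step 4: low=(low[0]=0,low[1]=1,low[2]=2,low[3]=?,low[4]=2,low[5]=2,low[6]=?); scc=(scc[0]=0,scc[1]=1,scc[2]=?,scc[3]=?,scc[4]=?,scc[5]=?,scc[6]=?)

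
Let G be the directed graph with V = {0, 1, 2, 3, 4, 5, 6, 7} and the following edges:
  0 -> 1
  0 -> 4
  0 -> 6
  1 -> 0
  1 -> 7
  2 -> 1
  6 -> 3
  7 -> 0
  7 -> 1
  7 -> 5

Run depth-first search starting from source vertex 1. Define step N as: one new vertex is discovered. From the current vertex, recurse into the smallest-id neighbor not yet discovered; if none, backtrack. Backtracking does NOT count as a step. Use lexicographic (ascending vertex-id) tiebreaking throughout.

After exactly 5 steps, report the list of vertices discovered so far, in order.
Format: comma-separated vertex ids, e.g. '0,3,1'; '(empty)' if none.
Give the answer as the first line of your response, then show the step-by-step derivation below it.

1,0,4,6,3

step 1: discover 1; path=1; order=1
step 2: discover 0; path=1>0; order=1,0
step 3: discover 4; path=1>0>4; order=1,0,4
step 4: discover 6; path=1>0>6; order=1,0,4,6
step 5: discover 3; path=1>0>6>3; order=1,0,4,6,3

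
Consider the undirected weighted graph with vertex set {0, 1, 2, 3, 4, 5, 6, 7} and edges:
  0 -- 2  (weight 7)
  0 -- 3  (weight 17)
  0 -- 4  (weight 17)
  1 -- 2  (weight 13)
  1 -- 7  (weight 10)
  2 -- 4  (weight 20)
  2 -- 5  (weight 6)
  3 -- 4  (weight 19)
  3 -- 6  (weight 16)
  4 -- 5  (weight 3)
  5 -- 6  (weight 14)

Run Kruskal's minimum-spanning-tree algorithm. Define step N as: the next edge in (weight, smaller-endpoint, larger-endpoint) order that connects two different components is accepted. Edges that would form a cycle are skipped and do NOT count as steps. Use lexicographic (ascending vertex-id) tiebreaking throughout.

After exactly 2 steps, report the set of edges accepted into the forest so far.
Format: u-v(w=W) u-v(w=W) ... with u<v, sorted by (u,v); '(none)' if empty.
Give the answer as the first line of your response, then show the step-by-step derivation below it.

2-5(w=6) 4-5(w=3)

step 1: add edge 4-5 (w=3); MST = {4-5(w=3)}
step 2: add edge 2-5 (w=6); MST = {2-5(w=6) 4-5(w=3)}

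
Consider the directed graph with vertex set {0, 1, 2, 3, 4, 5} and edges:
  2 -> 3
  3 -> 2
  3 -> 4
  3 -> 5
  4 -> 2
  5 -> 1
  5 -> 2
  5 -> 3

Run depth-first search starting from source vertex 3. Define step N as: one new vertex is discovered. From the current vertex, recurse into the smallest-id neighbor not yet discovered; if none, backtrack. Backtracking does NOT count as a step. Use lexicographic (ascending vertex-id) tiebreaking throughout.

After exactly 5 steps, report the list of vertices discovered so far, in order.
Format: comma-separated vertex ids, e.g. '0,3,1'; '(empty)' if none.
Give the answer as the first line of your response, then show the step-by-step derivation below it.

3,2,4,5,1

step 1: discover 3; path=3; order=3
step 2: discover 2; path=3>2; order=3,2
step 3: discover 4; path=3>4; order=3,2,4
step 4: discover 5; path=3>5; order=3,2,4,5
step 5: discover 1; path=3>5>1; order=3,2,4,5,1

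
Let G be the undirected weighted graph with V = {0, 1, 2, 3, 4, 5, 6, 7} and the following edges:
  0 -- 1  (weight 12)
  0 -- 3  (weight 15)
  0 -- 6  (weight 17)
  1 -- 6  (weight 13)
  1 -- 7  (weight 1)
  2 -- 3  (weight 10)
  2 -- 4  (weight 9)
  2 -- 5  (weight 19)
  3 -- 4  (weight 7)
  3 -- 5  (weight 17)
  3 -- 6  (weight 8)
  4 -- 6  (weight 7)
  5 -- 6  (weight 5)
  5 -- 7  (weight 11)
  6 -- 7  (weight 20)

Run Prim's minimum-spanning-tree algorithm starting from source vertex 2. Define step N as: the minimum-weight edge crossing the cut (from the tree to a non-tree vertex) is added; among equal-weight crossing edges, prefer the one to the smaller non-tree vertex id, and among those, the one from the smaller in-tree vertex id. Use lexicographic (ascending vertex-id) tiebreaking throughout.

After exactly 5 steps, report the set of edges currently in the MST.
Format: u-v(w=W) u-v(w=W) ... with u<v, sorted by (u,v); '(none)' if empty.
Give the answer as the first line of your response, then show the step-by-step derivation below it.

2-4(w=9) 3-4(w=7) 4-6(w=7) 5-6(w=5) 5-7(w=11)

step 1: add edge 2-4 (w=9); MST = {2-4(w=9)}
step 2: add edge 3-4 (w=7); MST = {2-4(w=9) 3-4(w=7)}
step 3: add edge 4-6 (w=7); MST = {2-4(w=9) 3-4(w=7) 4-6(w=7)}
step 4: add edge 5-6 (w=5); MST = {2-4(w=9) 3-4(w=7) 4-6(w=7) 5-6(w=5)}
step 5: add edge 5-7 (w=11); MST = {2-4(w=9) 3-4(w=7) 4-6(w=7) 5-6(w=5) 5-7(w=11)}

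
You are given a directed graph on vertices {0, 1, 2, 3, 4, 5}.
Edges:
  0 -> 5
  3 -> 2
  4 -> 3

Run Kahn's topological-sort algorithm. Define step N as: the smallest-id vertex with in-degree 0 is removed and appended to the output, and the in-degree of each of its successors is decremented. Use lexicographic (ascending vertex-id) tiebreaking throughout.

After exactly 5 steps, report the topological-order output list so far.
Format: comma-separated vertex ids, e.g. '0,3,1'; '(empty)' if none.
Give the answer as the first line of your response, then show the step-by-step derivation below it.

0,1,4,3,2

step 1: output 0; order=[0]; indeg=(0,0,1,1,0,0)
step 2: output 1; order=[0,1]; indeg=(0,0,1,1,0,0)
step 3: output 4; order=[0,1,4]; indeg=(0,0,1,0,0,0)
step 4: output 3; order=[0,1,4,3]; indeg=(0,0,0,0,0,0)
step 5: output 2; order=[0,1,4,3,2]; indeg=(0,0,0,0,0,0)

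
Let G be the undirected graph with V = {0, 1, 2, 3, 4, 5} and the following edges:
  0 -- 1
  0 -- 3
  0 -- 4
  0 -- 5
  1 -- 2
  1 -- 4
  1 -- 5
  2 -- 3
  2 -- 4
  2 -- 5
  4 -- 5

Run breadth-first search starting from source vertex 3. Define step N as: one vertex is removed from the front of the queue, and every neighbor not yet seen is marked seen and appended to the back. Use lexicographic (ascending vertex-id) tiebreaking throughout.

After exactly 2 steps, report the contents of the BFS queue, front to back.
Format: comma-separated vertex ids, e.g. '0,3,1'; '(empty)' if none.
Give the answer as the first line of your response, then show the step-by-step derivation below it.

2,1,4,5

step 1: dequeue 3; queue=[0,2]; order=3
step 2: dequeue 0; queue=[2,1,4,5]; order=3,0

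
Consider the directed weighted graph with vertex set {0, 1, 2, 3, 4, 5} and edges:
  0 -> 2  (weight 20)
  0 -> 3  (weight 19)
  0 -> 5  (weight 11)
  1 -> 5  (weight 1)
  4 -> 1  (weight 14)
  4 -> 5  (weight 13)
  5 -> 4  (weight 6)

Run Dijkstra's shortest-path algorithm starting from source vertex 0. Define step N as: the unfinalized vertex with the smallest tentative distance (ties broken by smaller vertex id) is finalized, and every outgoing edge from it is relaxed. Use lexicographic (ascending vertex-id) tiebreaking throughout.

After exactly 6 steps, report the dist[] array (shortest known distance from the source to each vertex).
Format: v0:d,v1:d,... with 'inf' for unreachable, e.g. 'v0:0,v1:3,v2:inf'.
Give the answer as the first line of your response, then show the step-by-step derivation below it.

v0:0,v1:31,v2:20,v3:19,v4:17,v5:11

step 1: dist = v0:0,v1:inf,v2:20,v3:19,v4:inf,v5:11
step 2: dist = v0:0,v1:inf,v2:20,v3:19,v4:17,v5:11
step 3: dist = v0:0,v1:31,v2:20,v3:19,v4:17,v5:11
step 4: dist = v0:0,v1:31,v2:20,v3:19,v4:17,v5:11
step 5: dist = v0:0,v1:31,v2:20,v3:19,v4:17,v5:11
step 6: dist = v0:0,v1:31,v2:20,v3:19,v4:17,v5:11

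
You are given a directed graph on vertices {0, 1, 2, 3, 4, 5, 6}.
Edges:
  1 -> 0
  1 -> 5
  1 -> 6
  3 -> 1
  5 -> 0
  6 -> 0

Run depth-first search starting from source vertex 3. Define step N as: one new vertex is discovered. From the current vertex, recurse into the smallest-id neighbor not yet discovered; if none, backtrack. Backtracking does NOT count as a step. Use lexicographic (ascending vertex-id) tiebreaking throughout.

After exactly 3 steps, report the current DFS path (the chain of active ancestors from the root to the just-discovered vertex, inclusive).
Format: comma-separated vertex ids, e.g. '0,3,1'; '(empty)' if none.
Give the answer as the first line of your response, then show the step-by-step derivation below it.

3,1,0

step 1: discover 3; path=3; order=3
step 2: discover 1; path=3>1; order=3,1
step 3: discover 0; path=3>1>0; order=3,1,0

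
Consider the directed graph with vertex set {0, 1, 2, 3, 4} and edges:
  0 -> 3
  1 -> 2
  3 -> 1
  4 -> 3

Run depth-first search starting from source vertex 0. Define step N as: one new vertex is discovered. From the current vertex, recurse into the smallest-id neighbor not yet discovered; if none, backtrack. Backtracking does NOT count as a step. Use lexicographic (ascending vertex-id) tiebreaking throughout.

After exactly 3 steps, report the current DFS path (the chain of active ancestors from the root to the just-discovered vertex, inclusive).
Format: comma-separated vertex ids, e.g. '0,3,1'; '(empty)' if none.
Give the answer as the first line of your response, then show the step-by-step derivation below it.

0,3,1

step 1: discover 0; path=0; order=0
step 2: discover 3; path=0>3; order=0,3
step 3: discover 1; path=0>3>1; order=0,3,1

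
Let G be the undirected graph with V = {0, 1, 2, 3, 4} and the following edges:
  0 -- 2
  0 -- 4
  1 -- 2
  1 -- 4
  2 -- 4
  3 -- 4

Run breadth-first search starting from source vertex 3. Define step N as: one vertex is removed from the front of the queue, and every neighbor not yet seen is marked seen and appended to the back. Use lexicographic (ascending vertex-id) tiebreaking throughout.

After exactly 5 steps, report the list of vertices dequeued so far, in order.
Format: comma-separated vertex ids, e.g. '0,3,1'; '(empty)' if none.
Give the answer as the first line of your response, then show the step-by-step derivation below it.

3,4,0,1,2

step 1: dequeue 3; queue=[4]; order=3
step 2: dequeue 4; queue=[0,1,2]; order=3,4
step 3: dequeue 0; queue=[1,2]; order=3,4,0
step 4: dequeue 1; queue=[2]; order=3,4,0,1
step 5: dequeue 2; queue=[(empty)]; order=3,4,0,1,2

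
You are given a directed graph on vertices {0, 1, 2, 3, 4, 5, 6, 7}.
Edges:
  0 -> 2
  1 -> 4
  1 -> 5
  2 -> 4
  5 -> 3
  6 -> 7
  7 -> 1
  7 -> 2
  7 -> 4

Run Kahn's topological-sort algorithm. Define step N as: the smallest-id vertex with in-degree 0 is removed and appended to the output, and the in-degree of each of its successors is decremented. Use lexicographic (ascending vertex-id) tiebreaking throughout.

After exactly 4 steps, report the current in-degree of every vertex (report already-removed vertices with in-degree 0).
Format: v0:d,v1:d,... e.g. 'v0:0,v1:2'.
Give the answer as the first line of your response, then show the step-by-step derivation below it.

v0:0,v1:0,v2:0,v3:1,v4:1,v5:0,v6:0,v7:0

step 1: output 0; order=[0]; indeg=(0,1,1,1,3,1,0,1)
step 2: output 6; order=[0,6]; indeg=(0,1,1,1,3,1,0,0)
step 3: output 7; order=[0,6,7]; indeg=(0,0,0,1,2,1,0,0)
step 4: output 1; order=[0,6,7,1]; indeg=(0,0,0,1,1,0,0,0)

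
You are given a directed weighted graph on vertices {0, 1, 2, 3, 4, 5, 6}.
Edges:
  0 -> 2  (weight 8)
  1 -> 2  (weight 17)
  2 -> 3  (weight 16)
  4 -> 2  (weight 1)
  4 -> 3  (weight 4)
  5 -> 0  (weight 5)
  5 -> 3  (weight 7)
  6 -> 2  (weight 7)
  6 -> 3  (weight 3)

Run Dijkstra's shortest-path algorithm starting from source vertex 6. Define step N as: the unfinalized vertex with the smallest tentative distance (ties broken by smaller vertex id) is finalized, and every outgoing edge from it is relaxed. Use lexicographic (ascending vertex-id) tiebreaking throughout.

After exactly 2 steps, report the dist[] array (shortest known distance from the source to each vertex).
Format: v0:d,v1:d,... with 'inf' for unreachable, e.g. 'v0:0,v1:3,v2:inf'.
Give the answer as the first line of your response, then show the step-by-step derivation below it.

v0:inf,v1:inf,v2:7,v3:3,v4:inf,v5:inf,v6:0

step 1: dist = v0:inf,v1:inf,v2:7,v3:3,v4:inf,v5:inf,v6:0
step 2: dist = v0:inf,v1:inf,v2:7,v3:3,v4:inf,v5:inf,v6:0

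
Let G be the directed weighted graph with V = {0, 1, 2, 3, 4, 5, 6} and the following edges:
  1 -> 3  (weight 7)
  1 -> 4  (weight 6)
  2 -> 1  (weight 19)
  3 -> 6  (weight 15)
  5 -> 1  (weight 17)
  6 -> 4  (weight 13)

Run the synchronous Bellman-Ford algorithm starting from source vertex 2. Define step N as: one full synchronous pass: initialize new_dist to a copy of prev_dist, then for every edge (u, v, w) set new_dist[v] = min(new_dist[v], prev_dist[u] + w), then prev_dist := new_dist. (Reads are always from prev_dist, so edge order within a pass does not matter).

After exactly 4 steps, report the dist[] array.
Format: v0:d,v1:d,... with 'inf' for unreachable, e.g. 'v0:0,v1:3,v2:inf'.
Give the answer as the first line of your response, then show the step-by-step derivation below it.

v0:inf,v1:19,v2:0,v3:26,v4:25,v5:inf,v6:41

step 1: dist = v0:inf,v1:19,v2:0,v3:inf,v4:inf,v5:inf,v6:inf
step 2: dist = v0:inf,v1:19,v2:0,v3:26,v4:25,v5:inf,v6:inf
step 3: dist = v0:inf,v1:19,v2:0,v3:26,v4:25,v5:inf,v6:41
step 4: dist = v0:inf,v1:19,v2:0,v3:26,v4:25,v5:inf,v6:41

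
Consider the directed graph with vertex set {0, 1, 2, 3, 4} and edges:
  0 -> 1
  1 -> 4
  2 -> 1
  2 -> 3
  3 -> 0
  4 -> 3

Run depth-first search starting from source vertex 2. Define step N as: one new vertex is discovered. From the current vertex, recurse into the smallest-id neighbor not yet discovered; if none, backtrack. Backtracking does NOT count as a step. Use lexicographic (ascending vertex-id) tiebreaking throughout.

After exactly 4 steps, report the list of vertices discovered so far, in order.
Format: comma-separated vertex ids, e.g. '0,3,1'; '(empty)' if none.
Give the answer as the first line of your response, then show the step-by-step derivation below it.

2,1,4,3

step 1: discover 2; path=2; order=2
step 2: discover 1; path=2>1; order=2,1
step 3: discover 4; path=2>1>4; order=2,1,4
step 4: discover 3; path=2>1>4>3; order=2,1,4,3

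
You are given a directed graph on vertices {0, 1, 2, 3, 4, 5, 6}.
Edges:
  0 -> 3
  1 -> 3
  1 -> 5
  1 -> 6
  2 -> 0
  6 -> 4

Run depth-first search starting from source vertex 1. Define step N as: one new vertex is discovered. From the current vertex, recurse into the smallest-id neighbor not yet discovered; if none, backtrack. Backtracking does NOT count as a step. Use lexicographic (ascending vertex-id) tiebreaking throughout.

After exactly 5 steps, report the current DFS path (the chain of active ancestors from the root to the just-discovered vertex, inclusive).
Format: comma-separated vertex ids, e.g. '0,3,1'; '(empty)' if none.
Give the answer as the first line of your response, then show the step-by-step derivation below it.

1,6,4

step 1: discover 1; path=1; order=1
step 2: discover 3; path=1>3; order=1,3
step 3: discover 5; path=1>5; order=1,3,5
step 4: discover 6; path=1>6; order=1,3,5,6
step 5: discover 4; path=1>6>4; order=1,3,5,6,4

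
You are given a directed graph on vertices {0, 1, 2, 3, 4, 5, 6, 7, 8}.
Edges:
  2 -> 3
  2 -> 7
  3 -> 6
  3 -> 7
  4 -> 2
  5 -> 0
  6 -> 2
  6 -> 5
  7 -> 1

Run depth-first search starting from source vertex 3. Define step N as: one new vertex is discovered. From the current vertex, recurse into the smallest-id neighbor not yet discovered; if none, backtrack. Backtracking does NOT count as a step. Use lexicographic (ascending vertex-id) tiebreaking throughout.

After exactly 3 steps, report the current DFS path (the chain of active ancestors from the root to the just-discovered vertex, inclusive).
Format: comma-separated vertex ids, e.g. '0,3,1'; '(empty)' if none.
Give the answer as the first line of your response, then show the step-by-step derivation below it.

3,6,2

step 1: discover 3; path=3; order=3
step 2: discover 6; path=3>6; order=3,6
step 3: discover 2; path=3>6>2; order=3,6,2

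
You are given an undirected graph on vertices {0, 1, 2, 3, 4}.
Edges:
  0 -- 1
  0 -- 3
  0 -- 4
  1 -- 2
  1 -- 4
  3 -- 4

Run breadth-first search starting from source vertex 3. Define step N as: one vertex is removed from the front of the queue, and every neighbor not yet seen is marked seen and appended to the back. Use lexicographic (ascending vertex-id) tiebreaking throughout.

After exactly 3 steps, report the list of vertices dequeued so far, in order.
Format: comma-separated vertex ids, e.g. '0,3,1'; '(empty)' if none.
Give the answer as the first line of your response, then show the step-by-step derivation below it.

3,0,4

step 1: dequeue 3; queue=[0,4]; order=3
step 2: dequeue 0; queue=[4,1]; order=3,0
step 3: dequeue 4; queue=[1]; order=3,0,4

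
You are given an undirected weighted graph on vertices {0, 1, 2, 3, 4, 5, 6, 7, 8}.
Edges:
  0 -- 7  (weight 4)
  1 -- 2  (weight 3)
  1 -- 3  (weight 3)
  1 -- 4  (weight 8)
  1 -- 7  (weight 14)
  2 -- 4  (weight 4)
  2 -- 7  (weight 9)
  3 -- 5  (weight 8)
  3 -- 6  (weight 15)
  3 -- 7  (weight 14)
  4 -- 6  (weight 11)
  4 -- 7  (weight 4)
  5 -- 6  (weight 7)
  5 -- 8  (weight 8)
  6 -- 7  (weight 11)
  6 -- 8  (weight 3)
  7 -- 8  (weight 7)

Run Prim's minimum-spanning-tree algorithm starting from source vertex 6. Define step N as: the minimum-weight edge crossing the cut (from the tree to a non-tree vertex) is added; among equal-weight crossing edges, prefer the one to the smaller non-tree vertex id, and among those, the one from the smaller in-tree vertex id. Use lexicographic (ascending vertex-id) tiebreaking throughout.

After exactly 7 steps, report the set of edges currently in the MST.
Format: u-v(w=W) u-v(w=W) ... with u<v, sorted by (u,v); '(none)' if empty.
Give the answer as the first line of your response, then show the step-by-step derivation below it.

0-7(w=4) 1-2(w=3) 2-4(w=4) 4-7(w=4) 5-6(w=7) 6-8(w=3) 7-8(w=7)

step 1: add edge 6-8 (w=3); MST = {6-8(w=3)}
step 2: add edge 5-6 (w=7); MST = {5-6(w=7) 6-8(w=3)}
step 3: add edge 7-8 (w=7); MST = {5-6(w=7) 6-8(w=3) 7-8(w=7)}
step 4: add edge 0-7 (w=4); MST = {0-7(w=4) 5-6(w=7) 6-8(w=3) 7-8(w=7)}
step 5: add edge 4-7 (w=4); MST = {0-7(w=4) 4-7(w=4) 5-6(w=7) 6-8(w=3) 7-8(w=7)}
step 6: add edge 2-4 (w=4); MST = {0-7(w=4) 2-4(w=4) 4-7(w=4) 5-6(w=7) 6-8(w=3) 7-8(w=7)}
step 7: add edge 1-2 (w=3); MST = {0-7(w=4) 1-2(w=3) 2-4(w=4) 4-7(w=4) 5-6(w=7) 6-8(w=3) 7-8(w=7)}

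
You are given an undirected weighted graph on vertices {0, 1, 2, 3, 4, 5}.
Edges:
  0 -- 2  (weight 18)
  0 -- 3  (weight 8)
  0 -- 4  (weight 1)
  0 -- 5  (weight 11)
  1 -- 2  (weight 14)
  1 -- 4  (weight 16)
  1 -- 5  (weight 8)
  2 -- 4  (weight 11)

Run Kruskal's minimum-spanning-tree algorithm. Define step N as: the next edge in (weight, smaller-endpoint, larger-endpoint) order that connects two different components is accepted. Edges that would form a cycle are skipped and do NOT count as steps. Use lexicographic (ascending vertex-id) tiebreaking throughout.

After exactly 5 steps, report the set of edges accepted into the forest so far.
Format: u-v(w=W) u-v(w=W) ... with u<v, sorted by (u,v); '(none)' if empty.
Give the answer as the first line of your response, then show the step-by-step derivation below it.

0-3(w=8) 0-4(w=1) 0-5(w=11) 1-5(w=8) 2-4(w=11)

step 1: add edge 0-4 (w=1); MST = {0-4(w=1)}
step 2: add edge 0-3 (w=8); MST = {0-3(w=8) 0-4(w=1)}
step 3: add edge 1-5 (w=8); MST = {0-3(w=8) 0-4(w=1) 1-5(w=8)}
step 4: add edge 0-5 (w=11); MST = {0-3(w=8) 0-4(w=1) 0-5(w=11) 1-5(w=8)}
step 5: add edge 2-4 (w=11); MST = {0-3(w=8) 0-4(w=1) 0-5(w=11) 1-5(w=8) 2-4(w=11)}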